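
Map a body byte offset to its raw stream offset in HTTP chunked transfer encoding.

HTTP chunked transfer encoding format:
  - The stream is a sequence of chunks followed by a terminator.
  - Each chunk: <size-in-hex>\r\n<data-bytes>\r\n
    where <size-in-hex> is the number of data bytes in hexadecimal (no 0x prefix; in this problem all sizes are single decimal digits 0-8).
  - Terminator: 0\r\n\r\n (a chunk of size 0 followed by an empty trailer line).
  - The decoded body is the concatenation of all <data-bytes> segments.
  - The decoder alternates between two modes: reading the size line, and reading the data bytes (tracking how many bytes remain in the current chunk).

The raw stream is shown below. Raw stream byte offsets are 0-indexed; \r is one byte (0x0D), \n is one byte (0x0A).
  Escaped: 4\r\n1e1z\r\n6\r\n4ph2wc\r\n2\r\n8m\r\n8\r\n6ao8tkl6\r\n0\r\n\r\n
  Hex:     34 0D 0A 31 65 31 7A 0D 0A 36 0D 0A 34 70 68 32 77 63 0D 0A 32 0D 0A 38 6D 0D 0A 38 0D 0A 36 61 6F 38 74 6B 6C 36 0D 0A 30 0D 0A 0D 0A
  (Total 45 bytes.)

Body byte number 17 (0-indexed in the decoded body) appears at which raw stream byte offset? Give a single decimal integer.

Answer: 35

Derivation:
Chunk 1: stream[0..1]='4' size=0x4=4, data at stream[3..7]='1e1z' -> body[0..4], body so far='1e1z'
Chunk 2: stream[9..10]='6' size=0x6=6, data at stream[12..18]='4ph2wc' -> body[4..10], body so far='1e1z4ph2wc'
Chunk 3: stream[20..21]='2' size=0x2=2, data at stream[23..25]='8m' -> body[10..12], body so far='1e1z4ph2wc8m'
Chunk 4: stream[27..28]='8' size=0x8=8, data at stream[30..38]='6ao8tkl6' -> body[12..20], body so far='1e1z4ph2wc8m6ao8tkl6'
Chunk 5: stream[40..41]='0' size=0 (terminator). Final body='1e1z4ph2wc8m6ao8tkl6' (20 bytes)
Body byte 17 at stream offset 35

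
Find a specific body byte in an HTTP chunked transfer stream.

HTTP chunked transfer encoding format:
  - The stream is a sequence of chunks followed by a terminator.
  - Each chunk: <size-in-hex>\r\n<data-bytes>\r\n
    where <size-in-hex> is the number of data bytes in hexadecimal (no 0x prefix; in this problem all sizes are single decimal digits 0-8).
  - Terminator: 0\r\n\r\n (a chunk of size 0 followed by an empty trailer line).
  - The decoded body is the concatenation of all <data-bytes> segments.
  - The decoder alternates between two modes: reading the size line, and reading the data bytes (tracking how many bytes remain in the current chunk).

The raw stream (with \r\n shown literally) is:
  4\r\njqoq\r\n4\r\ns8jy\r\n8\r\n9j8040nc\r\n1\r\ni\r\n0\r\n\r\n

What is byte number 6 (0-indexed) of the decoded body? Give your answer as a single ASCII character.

Answer: j

Derivation:
Chunk 1: stream[0..1]='4' size=0x4=4, data at stream[3..7]='jqoq' -> body[0..4], body so far='jqoq'
Chunk 2: stream[9..10]='4' size=0x4=4, data at stream[12..16]='s8jy' -> body[4..8], body so far='jqoqs8jy'
Chunk 3: stream[18..19]='8' size=0x8=8, data at stream[21..29]='9j8040nc' -> body[8..16], body so far='jqoqs8jy9j8040nc'
Chunk 4: stream[31..32]='1' size=0x1=1, data at stream[34..35]='i' -> body[16..17], body so far='jqoqs8jy9j8040nci'
Chunk 5: stream[37..38]='0' size=0 (terminator). Final body='jqoqs8jy9j8040nci' (17 bytes)
Body byte 6 = 'j'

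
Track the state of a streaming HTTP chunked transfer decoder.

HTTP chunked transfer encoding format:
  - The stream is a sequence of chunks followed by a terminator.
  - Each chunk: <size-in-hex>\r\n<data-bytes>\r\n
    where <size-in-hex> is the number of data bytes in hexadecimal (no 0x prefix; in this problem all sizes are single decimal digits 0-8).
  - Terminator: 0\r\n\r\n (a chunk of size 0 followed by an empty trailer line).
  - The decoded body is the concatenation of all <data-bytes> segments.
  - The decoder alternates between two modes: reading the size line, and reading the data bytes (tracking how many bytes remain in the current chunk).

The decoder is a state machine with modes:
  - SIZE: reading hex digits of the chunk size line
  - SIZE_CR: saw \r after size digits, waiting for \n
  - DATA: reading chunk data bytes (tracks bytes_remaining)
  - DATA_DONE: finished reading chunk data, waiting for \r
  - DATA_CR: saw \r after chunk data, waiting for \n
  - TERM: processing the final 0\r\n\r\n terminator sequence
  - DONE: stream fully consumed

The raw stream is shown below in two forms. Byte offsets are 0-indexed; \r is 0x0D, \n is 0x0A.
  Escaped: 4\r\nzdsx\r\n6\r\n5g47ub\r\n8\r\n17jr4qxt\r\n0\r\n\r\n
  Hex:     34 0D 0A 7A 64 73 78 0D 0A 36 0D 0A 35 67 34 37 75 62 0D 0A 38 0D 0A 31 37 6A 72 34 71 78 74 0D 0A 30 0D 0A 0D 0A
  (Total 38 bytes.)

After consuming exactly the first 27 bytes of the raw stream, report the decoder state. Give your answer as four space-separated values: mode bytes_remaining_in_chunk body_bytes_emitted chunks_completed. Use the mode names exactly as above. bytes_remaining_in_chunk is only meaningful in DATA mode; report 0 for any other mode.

Byte 0 = '4': mode=SIZE remaining=0 emitted=0 chunks_done=0
Byte 1 = 0x0D: mode=SIZE_CR remaining=0 emitted=0 chunks_done=0
Byte 2 = 0x0A: mode=DATA remaining=4 emitted=0 chunks_done=0
Byte 3 = 'z': mode=DATA remaining=3 emitted=1 chunks_done=0
Byte 4 = 'd': mode=DATA remaining=2 emitted=2 chunks_done=0
Byte 5 = 's': mode=DATA remaining=1 emitted=3 chunks_done=0
Byte 6 = 'x': mode=DATA_DONE remaining=0 emitted=4 chunks_done=0
Byte 7 = 0x0D: mode=DATA_CR remaining=0 emitted=4 chunks_done=0
Byte 8 = 0x0A: mode=SIZE remaining=0 emitted=4 chunks_done=1
Byte 9 = '6': mode=SIZE remaining=0 emitted=4 chunks_done=1
Byte 10 = 0x0D: mode=SIZE_CR remaining=0 emitted=4 chunks_done=1
Byte 11 = 0x0A: mode=DATA remaining=6 emitted=4 chunks_done=1
Byte 12 = '5': mode=DATA remaining=5 emitted=5 chunks_done=1
Byte 13 = 'g': mode=DATA remaining=4 emitted=6 chunks_done=1
Byte 14 = '4': mode=DATA remaining=3 emitted=7 chunks_done=1
Byte 15 = '7': mode=DATA remaining=2 emitted=8 chunks_done=1
Byte 16 = 'u': mode=DATA remaining=1 emitted=9 chunks_done=1
Byte 17 = 'b': mode=DATA_DONE remaining=0 emitted=10 chunks_done=1
Byte 18 = 0x0D: mode=DATA_CR remaining=0 emitted=10 chunks_done=1
Byte 19 = 0x0A: mode=SIZE remaining=0 emitted=10 chunks_done=2
Byte 20 = '8': mode=SIZE remaining=0 emitted=10 chunks_done=2
Byte 21 = 0x0D: mode=SIZE_CR remaining=0 emitted=10 chunks_done=2
Byte 22 = 0x0A: mode=DATA remaining=8 emitted=10 chunks_done=2
Byte 23 = '1': mode=DATA remaining=7 emitted=11 chunks_done=2
Byte 24 = '7': mode=DATA remaining=6 emitted=12 chunks_done=2
Byte 25 = 'j': mode=DATA remaining=5 emitted=13 chunks_done=2
Byte 26 = 'r': mode=DATA remaining=4 emitted=14 chunks_done=2

Answer: DATA 4 14 2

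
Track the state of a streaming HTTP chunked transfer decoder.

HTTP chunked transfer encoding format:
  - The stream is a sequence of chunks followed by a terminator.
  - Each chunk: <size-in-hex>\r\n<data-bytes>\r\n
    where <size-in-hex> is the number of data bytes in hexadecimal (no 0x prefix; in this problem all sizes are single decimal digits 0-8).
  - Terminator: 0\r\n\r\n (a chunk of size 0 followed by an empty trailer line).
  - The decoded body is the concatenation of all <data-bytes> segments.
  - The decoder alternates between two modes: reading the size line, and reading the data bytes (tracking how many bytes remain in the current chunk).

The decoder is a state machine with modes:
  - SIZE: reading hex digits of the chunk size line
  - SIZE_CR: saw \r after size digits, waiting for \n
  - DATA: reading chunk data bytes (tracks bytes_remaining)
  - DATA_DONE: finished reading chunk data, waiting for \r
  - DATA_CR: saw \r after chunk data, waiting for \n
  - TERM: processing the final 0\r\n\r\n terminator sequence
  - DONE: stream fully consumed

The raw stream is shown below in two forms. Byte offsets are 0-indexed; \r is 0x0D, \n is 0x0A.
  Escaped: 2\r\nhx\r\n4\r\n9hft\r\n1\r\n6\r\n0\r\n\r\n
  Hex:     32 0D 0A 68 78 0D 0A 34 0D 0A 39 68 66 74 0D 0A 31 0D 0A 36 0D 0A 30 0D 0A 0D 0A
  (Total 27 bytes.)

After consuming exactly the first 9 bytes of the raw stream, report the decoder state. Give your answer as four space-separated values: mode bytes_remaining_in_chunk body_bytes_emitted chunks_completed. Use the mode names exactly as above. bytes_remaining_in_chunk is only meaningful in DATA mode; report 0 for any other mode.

Answer: SIZE_CR 0 2 1

Derivation:
Byte 0 = '2': mode=SIZE remaining=0 emitted=0 chunks_done=0
Byte 1 = 0x0D: mode=SIZE_CR remaining=0 emitted=0 chunks_done=0
Byte 2 = 0x0A: mode=DATA remaining=2 emitted=0 chunks_done=0
Byte 3 = 'h': mode=DATA remaining=1 emitted=1 chunks_done=0
Byte 4 = 'x': mode=DATA_DONE remaining=0 emitted=2 chunks_done=0
Byte 5 = 0x0D: mode=DATA_CR remaining=0 emitted=2 chunks_done=0
Byte 6 = 0x0A: mode=SIZE remaining=0 emitted=2 chunks_done=1
Byte 7 = '4': mode=SIZE remaining=0 emitted=2 chunks_done=1
Byte 8 = 0x0D: mode=SIZE_CR remaining=0 emitted=2 chunks_done=1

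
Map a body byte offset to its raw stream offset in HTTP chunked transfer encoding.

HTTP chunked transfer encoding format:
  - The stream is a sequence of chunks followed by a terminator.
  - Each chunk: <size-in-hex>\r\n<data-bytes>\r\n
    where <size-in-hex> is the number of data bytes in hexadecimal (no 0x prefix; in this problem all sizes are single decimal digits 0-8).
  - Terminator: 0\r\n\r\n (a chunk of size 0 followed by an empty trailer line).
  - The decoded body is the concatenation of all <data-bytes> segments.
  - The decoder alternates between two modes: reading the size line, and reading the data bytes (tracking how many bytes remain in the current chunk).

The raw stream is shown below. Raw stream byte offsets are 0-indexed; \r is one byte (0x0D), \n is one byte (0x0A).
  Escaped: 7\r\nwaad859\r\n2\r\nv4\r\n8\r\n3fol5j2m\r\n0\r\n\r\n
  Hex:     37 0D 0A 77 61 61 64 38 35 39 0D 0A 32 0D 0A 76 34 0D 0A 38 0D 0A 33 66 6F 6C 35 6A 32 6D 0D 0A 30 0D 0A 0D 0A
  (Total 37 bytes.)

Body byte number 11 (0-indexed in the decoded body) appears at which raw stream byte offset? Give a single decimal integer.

Answer: 24

Derivation:
Chunk 1: stream[0..1]='7' size=0x7=7, data at stream[3..10]='waad859' -> body[0..7], body so far='waad859'
Chunk 2: stream[12..13]='2' size=0x2=2, data at stream[15..17]='v4' -> body[7..9], body so far='waad859v4'
Chunk 3: stream[19..20]='8' size=0x8=8, data at stream[22..30]='3fol5j2m' -> body[9..17], body so far='waad859v43fol5j2m'
Chunk 4: stream[32..33]='0' size=0 (terminator). Final body='waad859v43fol5j2m' (17 bytes)
Body byte 11 at stream offset 24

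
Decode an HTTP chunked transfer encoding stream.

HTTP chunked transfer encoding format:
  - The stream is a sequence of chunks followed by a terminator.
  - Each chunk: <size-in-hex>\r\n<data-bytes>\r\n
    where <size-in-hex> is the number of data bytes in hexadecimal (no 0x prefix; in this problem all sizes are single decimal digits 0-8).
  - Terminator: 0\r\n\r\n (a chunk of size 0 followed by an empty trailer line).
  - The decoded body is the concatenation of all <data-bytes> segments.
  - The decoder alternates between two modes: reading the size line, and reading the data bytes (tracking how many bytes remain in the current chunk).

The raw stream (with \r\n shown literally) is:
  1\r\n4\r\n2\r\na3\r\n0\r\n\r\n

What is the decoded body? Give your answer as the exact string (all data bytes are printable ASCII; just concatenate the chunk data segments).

Chunk 1: stream[0..1]='1' size=0x1=1, data at stream[3..4]='4' -> body[0..1], body so far='4'
Chunk 2: stream[6..7]='2' size=0x2=2, data at stream[9..11]='a3' -> body[1..3], body so far='4a3'
Chunk 3: stream[13..14]='0' size=0 (terminator). Final body='4a3' (3 bytes)

Answer: 4a3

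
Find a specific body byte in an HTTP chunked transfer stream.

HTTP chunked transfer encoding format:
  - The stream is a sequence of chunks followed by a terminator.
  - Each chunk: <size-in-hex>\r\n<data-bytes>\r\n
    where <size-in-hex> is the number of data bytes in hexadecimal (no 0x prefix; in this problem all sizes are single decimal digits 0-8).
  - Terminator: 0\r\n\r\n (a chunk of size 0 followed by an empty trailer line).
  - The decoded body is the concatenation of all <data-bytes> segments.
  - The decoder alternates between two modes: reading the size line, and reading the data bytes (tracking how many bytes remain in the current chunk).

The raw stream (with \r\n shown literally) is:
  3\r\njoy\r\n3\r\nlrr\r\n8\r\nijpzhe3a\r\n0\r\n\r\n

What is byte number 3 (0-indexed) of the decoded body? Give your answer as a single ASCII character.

Chunk 1: stream[0..1]='3' size=0x3=3, data at stream[3..6]='joy' -> body[0..3], body so far='joy'
Chunk 2: stream[8..9]='3' size=0x3=3, data at stream[11..14]='lrr' -> body[3..6], body so far='joylrr'
Chunk 3: stream[16..17]='8' size=0x8=8, data at stream[19..27]='ijpzhe3a' -> body[6..14], body so far='joylrrijpzhe3a'
Chunk 4: stream[29..30]='0' size=0 (terminator). Final body='joylrrijpzhe3a' (14 bytes)
Body byte 3 = 'l'

Answer: l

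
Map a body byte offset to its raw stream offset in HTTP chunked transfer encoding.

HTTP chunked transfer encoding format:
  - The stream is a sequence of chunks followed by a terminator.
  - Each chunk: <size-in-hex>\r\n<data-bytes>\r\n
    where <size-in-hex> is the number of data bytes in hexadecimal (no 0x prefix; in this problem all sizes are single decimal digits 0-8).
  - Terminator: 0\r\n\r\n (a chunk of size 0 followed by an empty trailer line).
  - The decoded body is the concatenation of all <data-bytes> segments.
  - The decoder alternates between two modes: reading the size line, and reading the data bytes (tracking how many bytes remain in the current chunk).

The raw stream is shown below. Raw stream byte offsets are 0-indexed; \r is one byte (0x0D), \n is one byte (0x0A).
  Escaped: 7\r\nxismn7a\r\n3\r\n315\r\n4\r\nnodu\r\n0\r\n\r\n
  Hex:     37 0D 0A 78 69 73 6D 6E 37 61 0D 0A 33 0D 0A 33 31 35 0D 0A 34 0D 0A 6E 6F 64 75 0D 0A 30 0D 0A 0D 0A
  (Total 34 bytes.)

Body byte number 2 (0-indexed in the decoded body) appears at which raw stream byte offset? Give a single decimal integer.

Chunk 1: stream[0..1]='7' size=0x7=7, data at stream[3..10]='xismn7a' -> body[0..7], body so far='xismn7a'
Chunk 2: stream[12..13]='3' size=0x3=3, data at stream[15..18]='315' -> body[7..10], body so far='xismn7a315'
Chunk 3: stream[20..21]='4' size=0x4=4, data at stream[23..27]='nodu' -> body[10..14], body so far='xismn7a315nodu'
Chunk 4: stream[29..30]='0' size=0 (terminator). Final body='xismn7a315nodu' (14 bytes)
Body byte 2 at stream offset 5

Answer: 5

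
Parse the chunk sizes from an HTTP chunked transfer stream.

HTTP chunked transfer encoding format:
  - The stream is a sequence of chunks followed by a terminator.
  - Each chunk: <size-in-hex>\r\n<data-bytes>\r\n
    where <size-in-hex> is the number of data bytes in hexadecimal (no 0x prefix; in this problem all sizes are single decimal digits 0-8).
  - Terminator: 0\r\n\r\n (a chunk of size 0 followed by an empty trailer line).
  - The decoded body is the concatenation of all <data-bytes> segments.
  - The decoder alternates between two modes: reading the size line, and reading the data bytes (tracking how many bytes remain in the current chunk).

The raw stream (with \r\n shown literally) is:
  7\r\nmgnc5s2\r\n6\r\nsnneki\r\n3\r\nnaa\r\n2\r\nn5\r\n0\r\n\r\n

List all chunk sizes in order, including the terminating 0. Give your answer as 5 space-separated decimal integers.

Answer: 7 6 3 2 0

Derivation:
Chunk 1: stream[0..1]='7' size=0x7=7, data at stream[3..10]='mgnc5s2' -> body[0..7], body so far='mgnc5s2'
Chunk 2: stream[12..13]='6' size=0x6=6, data at stream[15..21]='snneki' -> body[7..13], body so far='mgnc5s2snneki'
Chunk 3: stream[23..24]='3' size=0x3=3, data at stream[26..29]='naa' -> body[13..16], body so far='mgnc5s2snnekinaa'
Chunk 4: stream[31..32]='2' size=0x2=2, data at stream[34..36]='n5' -> body[16..18], body so far='mgnc5s2snnekinaan5'
Chunk 5: stream[38..39]='0' size=0 (terminator). Final body='mgnc5s2snnekinaan5' (18 bytes)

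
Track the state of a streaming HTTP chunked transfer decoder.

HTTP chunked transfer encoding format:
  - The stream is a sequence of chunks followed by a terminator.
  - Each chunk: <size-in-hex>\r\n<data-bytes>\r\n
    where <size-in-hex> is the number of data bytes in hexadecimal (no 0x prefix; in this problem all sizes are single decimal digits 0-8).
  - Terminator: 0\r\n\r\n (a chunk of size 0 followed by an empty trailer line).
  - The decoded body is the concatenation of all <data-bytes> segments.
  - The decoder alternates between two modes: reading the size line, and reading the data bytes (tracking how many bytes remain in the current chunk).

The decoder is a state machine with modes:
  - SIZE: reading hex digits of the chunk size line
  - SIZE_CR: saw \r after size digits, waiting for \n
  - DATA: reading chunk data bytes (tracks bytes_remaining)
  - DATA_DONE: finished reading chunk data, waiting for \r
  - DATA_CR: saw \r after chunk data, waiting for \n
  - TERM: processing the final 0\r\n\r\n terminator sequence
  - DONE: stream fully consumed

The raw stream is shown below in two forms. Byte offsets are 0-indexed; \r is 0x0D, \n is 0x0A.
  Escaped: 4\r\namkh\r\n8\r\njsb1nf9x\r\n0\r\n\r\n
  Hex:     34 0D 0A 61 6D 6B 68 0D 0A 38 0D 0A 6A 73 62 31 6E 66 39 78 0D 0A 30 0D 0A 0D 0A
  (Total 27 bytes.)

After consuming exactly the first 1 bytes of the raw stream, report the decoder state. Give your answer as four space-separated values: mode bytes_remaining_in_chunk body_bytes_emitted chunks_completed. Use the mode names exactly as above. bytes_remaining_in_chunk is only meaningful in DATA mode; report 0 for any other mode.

Answer: SIZE 0 0 0

Derivation:
Byte 0 = '4': mode=SIZE remaining=0 emitted=0 chunks_done=0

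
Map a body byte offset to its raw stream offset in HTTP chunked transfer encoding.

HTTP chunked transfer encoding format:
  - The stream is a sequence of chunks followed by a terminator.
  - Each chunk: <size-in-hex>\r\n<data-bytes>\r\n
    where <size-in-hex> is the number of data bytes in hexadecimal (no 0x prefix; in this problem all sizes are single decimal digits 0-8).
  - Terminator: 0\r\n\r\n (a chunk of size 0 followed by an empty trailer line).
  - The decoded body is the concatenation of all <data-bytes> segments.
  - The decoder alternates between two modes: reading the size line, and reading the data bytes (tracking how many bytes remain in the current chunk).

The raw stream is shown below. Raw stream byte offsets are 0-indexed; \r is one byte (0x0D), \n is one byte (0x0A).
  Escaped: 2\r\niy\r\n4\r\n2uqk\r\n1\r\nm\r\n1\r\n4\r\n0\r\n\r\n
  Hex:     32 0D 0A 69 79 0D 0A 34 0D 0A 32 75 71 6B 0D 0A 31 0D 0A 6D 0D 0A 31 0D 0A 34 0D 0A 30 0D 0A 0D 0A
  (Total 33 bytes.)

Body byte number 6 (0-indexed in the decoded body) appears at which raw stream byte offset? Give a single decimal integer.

Answer: 19

Derivation:
Chunk 1: stream[0..1]='2' size=0x2=2, data at stream[3..5]='iy' -> body[0..2], body so far='iy'
Chunk 2: stream[7..8]='4' size=0x4=4, data at stream[10..14]='2uqk' -> body[2..6], body so far='iy2uqk'
Chunk 3: stream[16..17]='1' size=0x1=1, data at stream[19..20]='m' -> body[6..7], body so far='iy2uqkm'
Chunk 4: stream[22..23]='1' size=0x1=1, data at stream[25..26]='4' -> body[7..8], body so far='iy2uqkm4'
Chunk 5: stream[28..29]='0' size=0 (terminator). Final body='iy2uqkm4' (8 bytes)
Body byte 6 at stream offset 19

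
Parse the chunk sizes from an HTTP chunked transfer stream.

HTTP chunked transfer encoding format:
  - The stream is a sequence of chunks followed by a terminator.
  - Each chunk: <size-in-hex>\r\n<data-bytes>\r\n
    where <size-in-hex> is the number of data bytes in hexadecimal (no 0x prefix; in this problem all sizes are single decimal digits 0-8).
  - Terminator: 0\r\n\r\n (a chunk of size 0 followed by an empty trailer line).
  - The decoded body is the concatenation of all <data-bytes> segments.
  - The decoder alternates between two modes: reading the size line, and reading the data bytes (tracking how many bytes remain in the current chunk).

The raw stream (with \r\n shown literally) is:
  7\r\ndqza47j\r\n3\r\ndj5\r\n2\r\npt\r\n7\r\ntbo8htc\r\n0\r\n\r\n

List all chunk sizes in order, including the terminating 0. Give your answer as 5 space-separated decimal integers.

Chunk 1: stream[0..1]='7' size=0x7=7, data at stream[3..10]='dqza47j' -> body[0..7], body so far='dqza47j'
Chunk 2: stream[12..13]='3' size=0x3=3, data at stream[15..18]='dj5' -> body[7..10], body so far='dqza47jdj5'
Chunk 3: stream[20..21]='2' size=0x2=2, data at stream[23..25]='pt' -> body[10..12], body so far='dqza47jdj5pt'
Chunk 4: stream[27..28]='7' size=0x7=7, data at stream[30..37]='tbo8htc' -> body[12..19], body so far='dqza47jdj5pttbo8htc'
Chunk 5: stream[39..40]='0' size=0 (terminator). Final body='dqza47jdj5pttbo8htc' (19 bytes)

Answer: 7 3 2 7 0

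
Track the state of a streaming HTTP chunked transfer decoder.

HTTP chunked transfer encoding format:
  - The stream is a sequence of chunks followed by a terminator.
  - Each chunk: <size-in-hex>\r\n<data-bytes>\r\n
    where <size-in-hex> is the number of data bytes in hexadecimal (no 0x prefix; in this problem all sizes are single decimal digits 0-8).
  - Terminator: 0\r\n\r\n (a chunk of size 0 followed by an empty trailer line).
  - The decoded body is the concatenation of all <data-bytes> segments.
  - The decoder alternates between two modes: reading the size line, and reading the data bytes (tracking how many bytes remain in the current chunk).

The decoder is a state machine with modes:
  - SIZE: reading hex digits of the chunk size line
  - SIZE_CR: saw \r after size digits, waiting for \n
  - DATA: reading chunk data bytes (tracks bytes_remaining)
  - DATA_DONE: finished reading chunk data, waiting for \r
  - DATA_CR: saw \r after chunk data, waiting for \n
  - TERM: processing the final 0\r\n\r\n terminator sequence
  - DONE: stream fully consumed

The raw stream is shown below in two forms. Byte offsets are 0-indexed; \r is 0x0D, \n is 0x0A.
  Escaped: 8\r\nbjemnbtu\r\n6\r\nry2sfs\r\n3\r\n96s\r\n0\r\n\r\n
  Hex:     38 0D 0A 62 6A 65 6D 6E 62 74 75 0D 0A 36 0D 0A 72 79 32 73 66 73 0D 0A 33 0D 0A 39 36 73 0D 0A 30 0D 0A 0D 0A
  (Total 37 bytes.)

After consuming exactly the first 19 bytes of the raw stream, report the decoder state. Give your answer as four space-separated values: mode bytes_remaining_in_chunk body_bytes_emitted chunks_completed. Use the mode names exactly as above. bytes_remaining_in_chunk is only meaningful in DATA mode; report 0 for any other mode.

Byte 0 = '8': mode=SIZE remaining=0 emitted=0 chunks_done=0
Byte 1 = 0x0D: mode=SIZE_CR remaining=0 emitted=0 chunks_done=0
Byte 2 = 0x0A: mode=DATA remaining=8 emitted=0 chunks_done=0
Byte 3 = 'b': mode=DATA remaining=7 emitted=1 chunks_done=0
Byte 4 = 'j': mode=DATA remaining=6 emitted=2 chunks_done=0
Byte 5 = 'e': mode=DATA remaining=5 emitted=3 chunks_done=0
Byte 6 = 'm': mode=DATA remaining=4 emitted=4 chunks_done=0
Byte 7 = 'n': mode=DATA remaining=3 emitted=5 chunks_done=0
Byte 8 = 'b': mode=DATA remaining=2 emitted=6 chunks_done=0
Byte 9 = 't': mode=DATA remaining=1 emitted=7 chunks_done=0
Byte 10 = 'u': mode=DATA_DONE remaining=0 emitted=8 chunks_done=0
Byte 11 = 0x0D: mode=DATA_CR remaining=0 emitted=8 chunks_done=0
Byte 12 = 0x0A: mode=SIZE remaining=0 emitted=8 chunks_done=1
Byte 13 = '6': mode=SIZE remaining=0 emitted=8 chunks_done=1
Byte 14 = 0x0D: mode=SIZE_CR remaining=0 emitted=8 chunks_done=1
Byte 15 = 0x0A: mode=DATA remaining=6 emitted=8 chunks_done=1
Byte 16 = 'r': mode=DATA remaining=5 emitted=9 chunks_done=1
Byte 17 = 'y': mode=DATA remaining=4 emitted=10 chunks_done=1
Byte 18 = '2': mode=DATA remaining=3 emitted=11 chunks_done=1

Answer: DATA 3 11 1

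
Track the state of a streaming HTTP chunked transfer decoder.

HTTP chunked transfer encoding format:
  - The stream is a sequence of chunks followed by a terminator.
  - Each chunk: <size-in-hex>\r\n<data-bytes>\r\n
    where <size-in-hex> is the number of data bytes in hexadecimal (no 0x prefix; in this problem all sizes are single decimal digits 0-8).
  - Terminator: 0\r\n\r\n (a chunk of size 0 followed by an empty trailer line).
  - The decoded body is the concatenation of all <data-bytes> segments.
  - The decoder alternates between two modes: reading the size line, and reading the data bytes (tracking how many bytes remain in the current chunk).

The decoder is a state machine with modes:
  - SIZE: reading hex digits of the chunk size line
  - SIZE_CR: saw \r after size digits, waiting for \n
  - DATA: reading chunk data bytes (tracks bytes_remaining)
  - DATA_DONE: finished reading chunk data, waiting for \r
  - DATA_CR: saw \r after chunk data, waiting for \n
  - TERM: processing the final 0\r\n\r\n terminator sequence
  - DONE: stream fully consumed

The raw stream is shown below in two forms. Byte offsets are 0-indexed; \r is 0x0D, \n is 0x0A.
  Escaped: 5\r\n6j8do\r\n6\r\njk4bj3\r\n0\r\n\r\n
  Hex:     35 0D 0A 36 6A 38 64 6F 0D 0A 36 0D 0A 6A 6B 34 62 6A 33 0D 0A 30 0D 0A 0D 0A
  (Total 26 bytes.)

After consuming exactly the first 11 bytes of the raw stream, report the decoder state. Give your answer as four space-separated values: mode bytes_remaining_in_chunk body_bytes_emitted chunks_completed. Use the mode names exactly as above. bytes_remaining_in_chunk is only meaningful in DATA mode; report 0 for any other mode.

Answer: SIZE 0 5 1

Derivation:
Byte 0 = '5': mode=SIZE remaining=0 emitted=0 chunks_done=0
Byte 1 = 0x0D: mode=SIZE_CR remaining=0 emitted=0 chunks_done=0
Byte 2 = 0x0A: mode=DATA remaining=5 emitted=0 chunks_done=0
Byte 3 = '6': mode=DATA remaining=4 emitted=1 chunks_done=0
Byte 4 = 'j': mode=DATA remaining=3 emitted=2 chunks_done=0
Byte 5 = '8': mode=DATA remaining=2 emitted=3 chunks_done=0
Byte 6 = 'd': mode=DATA remaining=1 emitted=4 chunks_done=0
Byte 7 = 'o': mode=DATA_DONE remaining=0 emitted=5 chunks_done=0
Byte 8 = 0x0D: mode=DATA_CR remaining=0 emitted=5 chunks_done=0
Byte 9 = 0x0A: mode=SIZE remaining=0 emitted=5 chunks_done=1
Byte 10 = '6': mode=SIZE remaining=0 emitted=5 chunks_done=1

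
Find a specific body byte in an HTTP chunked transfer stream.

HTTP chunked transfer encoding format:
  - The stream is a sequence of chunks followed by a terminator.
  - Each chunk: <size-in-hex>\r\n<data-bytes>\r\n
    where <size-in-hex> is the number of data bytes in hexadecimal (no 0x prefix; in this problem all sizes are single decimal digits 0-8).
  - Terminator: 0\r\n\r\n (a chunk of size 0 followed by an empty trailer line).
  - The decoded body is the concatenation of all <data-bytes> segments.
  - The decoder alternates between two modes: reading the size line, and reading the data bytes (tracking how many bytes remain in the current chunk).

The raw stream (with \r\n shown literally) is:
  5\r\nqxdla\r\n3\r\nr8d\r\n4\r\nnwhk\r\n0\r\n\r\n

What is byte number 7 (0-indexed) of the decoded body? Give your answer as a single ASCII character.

Answer: d

Derivation:
Chunk 1: stream[0..1]='5' size=0x5=5, data at stream[3..8]='qxdla' -> body[0..5], body so far='qxdla'
Chunk 2: stream[10..11]='3' size=0x3=3, data at stream[13..16]='r8d' -> body[5..8], body so far='qxdlar8d'
Chunk 3: stream[18..19]='4' size=0x4=4, data at stream[21..25]='nwhk' -> body[8..12], body so far='qxdlar8dnwhk'
Chunk 4: stream[27..28]='0' size=0 (terminator). Final body='qxdlar8dnwhk' (12 bytes)
Body byte 7 = 'd'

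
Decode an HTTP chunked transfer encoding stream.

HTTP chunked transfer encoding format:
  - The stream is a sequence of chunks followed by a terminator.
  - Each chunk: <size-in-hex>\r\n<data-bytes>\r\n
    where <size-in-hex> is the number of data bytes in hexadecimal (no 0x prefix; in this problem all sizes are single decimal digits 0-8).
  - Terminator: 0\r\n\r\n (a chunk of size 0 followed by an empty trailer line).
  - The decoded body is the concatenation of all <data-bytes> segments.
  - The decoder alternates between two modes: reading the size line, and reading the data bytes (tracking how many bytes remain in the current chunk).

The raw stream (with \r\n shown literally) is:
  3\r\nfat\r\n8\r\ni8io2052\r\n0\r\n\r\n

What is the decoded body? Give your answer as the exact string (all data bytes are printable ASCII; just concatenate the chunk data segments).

Answer: fati8io2052

Derivation:
Chunk 1: stream[0..1]='3' size=0x3=3, data at stream[3..6]='fat' -> body[0..3], body so far='fat'
Chunk 2: stream[8..9]='8' size=0x8=8, data at stream[11..19]='i8io2052' -> body[3..11], body so far='fati8io2052'
Chunk 3: stream[21..22]='0' size=0 (terminator). Final body='fati8io2052' (11 bytes)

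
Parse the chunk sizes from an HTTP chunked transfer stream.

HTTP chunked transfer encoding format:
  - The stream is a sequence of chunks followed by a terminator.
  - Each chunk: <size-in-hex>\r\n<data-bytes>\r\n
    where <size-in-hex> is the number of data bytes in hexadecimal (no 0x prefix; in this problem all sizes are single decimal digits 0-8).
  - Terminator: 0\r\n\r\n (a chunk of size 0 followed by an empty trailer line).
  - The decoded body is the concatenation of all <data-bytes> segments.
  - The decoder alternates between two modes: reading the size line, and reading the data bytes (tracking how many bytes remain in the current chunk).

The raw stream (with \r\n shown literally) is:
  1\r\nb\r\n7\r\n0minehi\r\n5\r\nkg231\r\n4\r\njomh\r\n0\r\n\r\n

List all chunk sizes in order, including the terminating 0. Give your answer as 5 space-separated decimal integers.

Chunk 1: stream[0..1]='1' size=0x1=1, data at stream[3..4]='b' -> body[0..1], body so far='b'
Chunk 2: stream[6..7]='7' size=0x7=7, data at stream[9..16]='0minehi' -> body[1..8], body so far='b0minehi'
Chunk 3: stream[18..19]='5' size=0x5=5, data at stream[21..26]='kg231' -> body[8..13], body so far='b0minehikg231'
Chunk 4: stream[28..29]='4' size=0x4=4, data at stream[31..35]='jomh' -> body[13..17], body so far='b0minehikg231jomh'
Chunk 5: stream[37..38]='0' size=0 (terminator). Final body='b0minehikg231jomh' (17 bytes)

Answer: 1 7 5 4 0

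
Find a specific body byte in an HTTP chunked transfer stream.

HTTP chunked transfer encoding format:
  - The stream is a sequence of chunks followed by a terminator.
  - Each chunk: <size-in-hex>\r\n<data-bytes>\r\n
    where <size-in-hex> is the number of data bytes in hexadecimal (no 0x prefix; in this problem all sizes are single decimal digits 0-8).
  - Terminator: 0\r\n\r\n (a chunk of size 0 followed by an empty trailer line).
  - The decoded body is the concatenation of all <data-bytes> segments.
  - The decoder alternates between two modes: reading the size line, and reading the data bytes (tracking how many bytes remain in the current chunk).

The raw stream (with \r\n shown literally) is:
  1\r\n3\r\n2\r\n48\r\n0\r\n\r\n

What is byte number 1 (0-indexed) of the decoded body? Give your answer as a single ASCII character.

Answer: 4

Derivation:
Chunk 1: stream[0..1]='1' size=0x1=1, data at stream[3..4]='3' -> body[0..1], body so far='3'
Chunk 2: stream[6..7]='2' size=0x2=2, data at stream[9..11]='48' -> body[1..3], body so far='348'
Chunk 3: stream[13..14]='0' size=0 (terminator). Final body='348' (3 bytes)
Body byte 1 = '4'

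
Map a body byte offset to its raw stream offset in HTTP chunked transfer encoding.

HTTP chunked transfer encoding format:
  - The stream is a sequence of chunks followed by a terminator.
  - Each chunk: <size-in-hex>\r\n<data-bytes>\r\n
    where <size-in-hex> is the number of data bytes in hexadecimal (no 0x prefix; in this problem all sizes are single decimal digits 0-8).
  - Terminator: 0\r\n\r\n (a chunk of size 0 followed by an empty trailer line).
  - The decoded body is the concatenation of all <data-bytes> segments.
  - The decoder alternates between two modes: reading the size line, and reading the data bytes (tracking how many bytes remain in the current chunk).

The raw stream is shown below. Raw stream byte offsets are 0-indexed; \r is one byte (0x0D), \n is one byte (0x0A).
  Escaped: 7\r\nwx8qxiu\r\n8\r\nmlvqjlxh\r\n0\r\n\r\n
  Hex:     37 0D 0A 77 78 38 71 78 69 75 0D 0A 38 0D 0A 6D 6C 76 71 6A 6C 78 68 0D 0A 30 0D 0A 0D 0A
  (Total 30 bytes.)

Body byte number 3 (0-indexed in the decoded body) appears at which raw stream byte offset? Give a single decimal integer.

Chunk 1: stream[0..1]='7' size=0x7=7, data at stream[3..10]='wx8qxiu' -> body[0..7], body so far='wx8qxiu'
Chunk 2: stream[12..13]='8' size=0x8=8, data at stream[15..23]='mlvqjlxh' -> body[7..15], body so far='wx8qxiumlvqjlxh'
Chunk 3: stream[25..26]='0' size=0 (terminator). Final body='wx8qxiumlvqjlxh' (15 bytes)
Body byte 3 at stream offset 6

Answer: 6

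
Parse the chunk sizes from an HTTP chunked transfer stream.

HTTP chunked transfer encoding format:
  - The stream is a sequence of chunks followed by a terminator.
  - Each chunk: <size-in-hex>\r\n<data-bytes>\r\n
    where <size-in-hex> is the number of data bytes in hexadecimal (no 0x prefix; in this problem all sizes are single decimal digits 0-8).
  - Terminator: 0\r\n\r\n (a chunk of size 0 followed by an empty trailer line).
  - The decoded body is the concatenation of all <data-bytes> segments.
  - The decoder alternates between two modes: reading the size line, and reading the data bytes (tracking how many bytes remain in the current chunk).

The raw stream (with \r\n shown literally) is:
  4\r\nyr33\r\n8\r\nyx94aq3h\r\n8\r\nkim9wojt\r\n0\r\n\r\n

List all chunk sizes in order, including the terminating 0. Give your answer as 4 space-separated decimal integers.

Answer: 4 8 8 0

Derivation:
Chunk 1: stream[0..1]='4' size=0x4=4, data at stream[3..7]='yr33' -> body[0..4], body so far='yr33'
Chunk 2: stream[9..10]='8' size=0x8=8, data at stream[12..20]='yx94aq3h' -> body[4..12], body so far='yr33yx94aq3h'
Chunk 3: stream[22..23]='8' size=0x8=8, data at stream[25..33]='kim9wojt' -> body[12..20], body so far='yr33yx94aq3hkim9wojt'
Chunk 4: stream[35..36]='0' size=0 (terminator). Final body='yr33yx94aq3hkim9wojt' (20 bytes)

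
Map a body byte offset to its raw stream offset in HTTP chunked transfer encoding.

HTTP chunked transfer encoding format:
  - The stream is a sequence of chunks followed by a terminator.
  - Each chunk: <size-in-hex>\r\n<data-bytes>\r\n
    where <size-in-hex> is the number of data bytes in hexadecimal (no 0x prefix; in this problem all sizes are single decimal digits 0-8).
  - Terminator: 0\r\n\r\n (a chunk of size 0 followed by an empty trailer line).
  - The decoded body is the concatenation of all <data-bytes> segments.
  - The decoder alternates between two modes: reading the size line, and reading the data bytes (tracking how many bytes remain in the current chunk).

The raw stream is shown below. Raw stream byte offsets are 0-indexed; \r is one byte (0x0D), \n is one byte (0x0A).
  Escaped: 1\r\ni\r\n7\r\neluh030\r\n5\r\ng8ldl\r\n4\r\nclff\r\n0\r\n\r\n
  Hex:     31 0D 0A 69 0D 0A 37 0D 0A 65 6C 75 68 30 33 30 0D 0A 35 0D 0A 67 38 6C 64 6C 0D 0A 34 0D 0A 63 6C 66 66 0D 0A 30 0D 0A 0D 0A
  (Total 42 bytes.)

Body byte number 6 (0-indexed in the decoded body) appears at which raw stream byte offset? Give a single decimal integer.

Chunk 1: stream[0..1]='1' size=0x1=1, data at stream[3..4]='i' -> body[0..1], body so far='i'
Chunk 2: stream[6..7]='7' size=0x7=7, data at stream[9..16]='eluh030' -> body[1..8], body so far='ieluh030'
Chunk 3: stream[18..19]='5' size=0x5=5, data at stream[21..26]='g8ldl' -> body[8..13], body so far='ieluh030g8ldl'
Chunk 4: stream[28..29]='4' size=0x4=4, data at stream[31..35]='clff' -> body[13..17], body so far='ieluh030g8ldlclff'
Chunk 5: stream[37..38]='0' size=0 (terminator). Final body='ieluh030g8ldlclff' (17 bytes)
Body byte 6 at stream offset 14

Answer: 14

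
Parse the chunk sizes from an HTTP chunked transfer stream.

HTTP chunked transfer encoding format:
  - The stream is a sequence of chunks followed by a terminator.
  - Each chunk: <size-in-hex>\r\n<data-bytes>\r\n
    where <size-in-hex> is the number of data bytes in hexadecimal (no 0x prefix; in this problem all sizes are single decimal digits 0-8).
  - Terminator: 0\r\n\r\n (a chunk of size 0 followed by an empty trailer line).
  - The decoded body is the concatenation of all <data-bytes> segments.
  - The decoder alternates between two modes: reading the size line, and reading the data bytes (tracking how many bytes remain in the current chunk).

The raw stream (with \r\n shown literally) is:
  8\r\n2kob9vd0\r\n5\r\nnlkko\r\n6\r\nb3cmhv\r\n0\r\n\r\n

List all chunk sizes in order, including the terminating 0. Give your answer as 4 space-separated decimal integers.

Chunk 1: stream[0..1]='8' size=0x8=8, data at stream[3..11]='2kob9vd0' -> body[0..8], body so far='2kob9vd0'
Chunk 2: stream[13..14]='5' size=0x5=5, data at stream[16..21]='nlkko' -> body[8..13], body so far='2kob9vd0nlkko'
Chunk 3: stream[23..24]='6' size=0x6=6, data at stream[26..32]='b3cmhv' -> body[13..19], body so far='2kob9vd0nlkkob3cmhv'
Chunk 4: stream[34..35]='0' size=0 (terminator). Final body='2kob9vd0nlkkob3cmhv' (19 bytes)

Answer: 8 5 6 0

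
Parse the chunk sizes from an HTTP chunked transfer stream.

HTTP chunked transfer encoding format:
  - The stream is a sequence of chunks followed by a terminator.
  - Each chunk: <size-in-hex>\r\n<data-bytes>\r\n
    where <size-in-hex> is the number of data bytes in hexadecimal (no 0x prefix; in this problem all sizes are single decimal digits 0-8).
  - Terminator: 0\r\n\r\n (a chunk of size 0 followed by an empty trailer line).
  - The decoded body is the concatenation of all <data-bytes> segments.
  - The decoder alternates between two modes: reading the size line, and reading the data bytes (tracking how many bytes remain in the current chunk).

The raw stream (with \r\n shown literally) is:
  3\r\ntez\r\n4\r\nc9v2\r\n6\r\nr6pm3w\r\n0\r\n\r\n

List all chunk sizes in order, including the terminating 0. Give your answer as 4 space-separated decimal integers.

Chunk 1: stream[0..1]='3' size=0x3=3, data at stream[3..6]='tez' -> body[0..3], body so far='tez'
Chunk 2: stream[8..9]='4' size=0x4=4, data at stream[11..15]='c9v2' -> body[3..7], body so far='tezc9v2'
Chunk 3: stream[17..18]='6' size=0x6=6, data at stream[20..26]='r6pm3w' -> body[7..13], body so far='tezc9v2r6pm3w'
Chunk 4: stream[28..29]='0' size=0 (terminator). Final body='tezc9v2r6pm3w' (13 bytes)

Answer: 3 4 6 0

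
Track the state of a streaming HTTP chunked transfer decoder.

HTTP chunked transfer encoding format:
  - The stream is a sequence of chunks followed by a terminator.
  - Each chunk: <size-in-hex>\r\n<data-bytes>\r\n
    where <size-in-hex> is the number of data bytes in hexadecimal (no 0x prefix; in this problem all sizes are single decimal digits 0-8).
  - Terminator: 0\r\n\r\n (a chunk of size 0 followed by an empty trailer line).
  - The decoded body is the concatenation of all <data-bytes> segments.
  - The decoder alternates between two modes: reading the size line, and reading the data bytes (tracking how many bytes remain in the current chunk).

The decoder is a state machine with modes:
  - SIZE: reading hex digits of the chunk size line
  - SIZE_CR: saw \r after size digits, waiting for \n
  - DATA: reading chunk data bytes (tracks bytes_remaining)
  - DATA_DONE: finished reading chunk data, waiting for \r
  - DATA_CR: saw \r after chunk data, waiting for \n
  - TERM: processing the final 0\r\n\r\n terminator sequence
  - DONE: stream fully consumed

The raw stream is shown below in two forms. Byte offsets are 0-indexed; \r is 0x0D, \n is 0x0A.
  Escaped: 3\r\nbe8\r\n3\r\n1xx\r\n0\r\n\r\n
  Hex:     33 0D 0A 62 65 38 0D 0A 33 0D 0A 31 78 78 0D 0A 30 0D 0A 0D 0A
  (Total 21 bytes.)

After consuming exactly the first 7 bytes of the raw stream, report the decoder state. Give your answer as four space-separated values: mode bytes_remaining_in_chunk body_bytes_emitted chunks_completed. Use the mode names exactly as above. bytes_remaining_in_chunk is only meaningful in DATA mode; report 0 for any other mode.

Answer: DATA_CR 0 3 0

Derivation:
Byte 0 = '3': mode=SIZE remaining=0 emitted=0 chunks_done=0
Byte 1 = 0x0D: mode=SIZE_CR remaining=0 emitted=0 chunks_done=0
Byte 2 = 0x0A: mode=DATA remaining=3 emitted=0 chunks_done=0
Byte 3 = 'b': mode=DATA remaining=2 emitted=1 chunks_done=0
Byte 4 = 'e': mode=DATA remaining=1 emitted=2 chunks_done=0
Byte 5 = '8': mode=DATA_DONE remaining=0 emitted=3 chunks_done=0
Byte 6 = 0x0D: mode=DATA_CR remaining=0 emitted=3 chunks_done=0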